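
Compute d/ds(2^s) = 2^s*log(2)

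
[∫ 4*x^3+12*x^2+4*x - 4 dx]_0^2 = 48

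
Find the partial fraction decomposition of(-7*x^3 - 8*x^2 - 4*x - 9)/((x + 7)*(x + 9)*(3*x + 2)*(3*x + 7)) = -617/(2100*(3*x + 7)) - 211/(7125*(3*x + 2)) - 2241/(500*(x + 9)) + 507/(133*(x + 7))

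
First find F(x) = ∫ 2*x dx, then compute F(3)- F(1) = 8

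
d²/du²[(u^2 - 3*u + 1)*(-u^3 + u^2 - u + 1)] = -20*u^3 + 48*u^2 - 30*u + 10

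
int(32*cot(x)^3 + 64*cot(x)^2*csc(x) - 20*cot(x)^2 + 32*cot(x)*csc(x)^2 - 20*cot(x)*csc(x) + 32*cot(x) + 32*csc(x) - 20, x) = -16*(cot(x) + csc(x))^2 + 20*cot(x) + 20*csc(x) + C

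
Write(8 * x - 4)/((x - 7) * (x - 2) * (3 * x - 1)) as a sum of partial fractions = -3/(25*(3*x - 1)) - 12/(25*(x - 2)) + 13/(25*(x - 7))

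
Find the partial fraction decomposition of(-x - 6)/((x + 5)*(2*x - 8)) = 1/(18*(x + 5)) - 5/(9*(x - 4))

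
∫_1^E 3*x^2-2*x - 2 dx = -exp(2) - 2*E + 2 + exp(3)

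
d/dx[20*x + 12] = 20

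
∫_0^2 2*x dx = 4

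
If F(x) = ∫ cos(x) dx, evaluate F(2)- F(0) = sin(2)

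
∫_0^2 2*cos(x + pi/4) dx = -sqrt(2) + 2*sin(pi/4 + 2)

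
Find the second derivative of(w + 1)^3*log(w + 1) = 6*w*log(w + 1) + 5*w + 6*log(w + 1) + 5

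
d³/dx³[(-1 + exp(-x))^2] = (2*exp(x) - 8)*exp(-2*x)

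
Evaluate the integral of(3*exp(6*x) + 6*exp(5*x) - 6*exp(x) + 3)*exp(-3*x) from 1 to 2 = -(-exp(-1) + 1 + E)^3 + (-exp(-2) + 1 + exp(2))^3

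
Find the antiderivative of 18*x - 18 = 9*x^2 - 18*x + C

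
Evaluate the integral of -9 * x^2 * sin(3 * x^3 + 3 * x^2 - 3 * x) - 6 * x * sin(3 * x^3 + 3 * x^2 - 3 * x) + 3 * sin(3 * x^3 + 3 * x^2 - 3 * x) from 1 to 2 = cos(30) - cos(3)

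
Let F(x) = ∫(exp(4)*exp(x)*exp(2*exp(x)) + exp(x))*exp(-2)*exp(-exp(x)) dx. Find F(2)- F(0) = -exp(3) - exp(-exp(2) - 2) + exp(-3) + exp(2 + exp(2))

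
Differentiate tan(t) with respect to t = cos(t)^(-2)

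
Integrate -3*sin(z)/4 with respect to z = 3*cos(z)/4 + C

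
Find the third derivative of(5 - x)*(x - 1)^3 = 48 - 24*x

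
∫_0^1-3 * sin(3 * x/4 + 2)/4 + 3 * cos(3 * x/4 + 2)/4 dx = cos(11/4) - sin(2) + sin(11/4) - cos(2)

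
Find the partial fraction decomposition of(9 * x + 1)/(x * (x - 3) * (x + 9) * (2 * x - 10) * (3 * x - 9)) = -5/(6804*(x + 9)) - 17/(648*(x - 3)) - 7/(108*(x - 3)^2) + 23/(840*(x - 5)) - 1/(2430*x)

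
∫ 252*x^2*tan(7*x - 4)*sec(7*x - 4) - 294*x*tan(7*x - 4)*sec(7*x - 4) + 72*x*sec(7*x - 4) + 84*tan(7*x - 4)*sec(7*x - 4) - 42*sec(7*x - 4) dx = (36*x^2 - 42*x + 12)*sec(7*x - 4) + C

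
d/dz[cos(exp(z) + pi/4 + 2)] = -exp(z)*sin(exp(z) + pi/4 + 2)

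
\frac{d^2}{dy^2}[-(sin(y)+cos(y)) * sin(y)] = -2*sqrt(2)*cos(2*y + pi/4)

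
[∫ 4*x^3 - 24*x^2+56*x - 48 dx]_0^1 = -27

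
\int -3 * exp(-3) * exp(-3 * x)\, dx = exp(-3*x - 3) + C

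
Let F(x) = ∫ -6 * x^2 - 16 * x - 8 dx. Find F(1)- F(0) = -18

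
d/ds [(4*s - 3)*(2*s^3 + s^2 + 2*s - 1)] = 32*s^3 - 6*s^2 + 10*s - 10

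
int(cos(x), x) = sin(x) + C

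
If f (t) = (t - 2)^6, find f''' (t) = 120*t^3 - 720*t^2 + 1440*t - 960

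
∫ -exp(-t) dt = exp(-t) + C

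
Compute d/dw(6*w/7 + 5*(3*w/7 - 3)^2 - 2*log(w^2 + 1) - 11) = (90*w^3 - 588*w^2 - 106*w - 588)/(49*w^2 + 49)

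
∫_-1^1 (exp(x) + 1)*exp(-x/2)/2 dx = -2*exp(-1/2) + 2*exp(1/2)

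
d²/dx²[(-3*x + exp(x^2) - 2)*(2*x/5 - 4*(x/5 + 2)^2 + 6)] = -16*x^4*exp(x^2)/25 - 56*x^3*exp(x^2)/5 - 208*x^2*exp(x^2)/5 - 84*x*exp(x^2)/5 + 72*x/25 - 508*exp(x^2)/25 + 436/25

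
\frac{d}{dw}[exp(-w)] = -exp(-w)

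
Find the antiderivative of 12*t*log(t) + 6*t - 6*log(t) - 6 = 6*t*(t - 1)*log(t) + C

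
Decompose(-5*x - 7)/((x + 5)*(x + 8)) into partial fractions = -11/(x + 8) + 6/(x + 5)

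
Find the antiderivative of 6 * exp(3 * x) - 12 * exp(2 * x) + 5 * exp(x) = 2*(exp(x) - 1)^3 - exp(x) + C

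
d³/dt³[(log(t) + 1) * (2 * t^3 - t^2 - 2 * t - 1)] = (12*t^3*log(t) + 34*t^3 - 2*t^2 + 2*t - 2)/t^3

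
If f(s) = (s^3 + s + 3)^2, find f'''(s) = 120*s^3 + 48*s + 36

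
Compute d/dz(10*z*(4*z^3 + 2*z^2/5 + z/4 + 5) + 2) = 160*z^3 + 12*z^2 + 5*z + 50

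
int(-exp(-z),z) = exp(-z) + C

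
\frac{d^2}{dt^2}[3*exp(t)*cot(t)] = 3*(-2 + 3/tan(t) - 2/tan(t)^2 + 2/tan(t)^3)*exp(t)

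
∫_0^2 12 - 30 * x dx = -36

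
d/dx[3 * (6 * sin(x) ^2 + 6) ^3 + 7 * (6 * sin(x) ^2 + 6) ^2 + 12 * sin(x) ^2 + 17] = 24*(162*sin(x)^4 + 366*sin(x)^2 + 205)*sin(x)*cos(x)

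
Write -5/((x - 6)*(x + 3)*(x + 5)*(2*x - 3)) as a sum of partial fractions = 40/(1053*(2*x - 3)) + 5/(286*(x + 5)) - 5/(162*(x + 3)) - 5/(891*(x - 6))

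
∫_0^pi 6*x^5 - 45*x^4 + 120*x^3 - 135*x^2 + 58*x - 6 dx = -pi^2 - 1 + (-3*pi + 1 + pi^2)^3 + 3*pi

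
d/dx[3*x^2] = 6*x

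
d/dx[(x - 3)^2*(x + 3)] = 3*x^2 - 6*x - 9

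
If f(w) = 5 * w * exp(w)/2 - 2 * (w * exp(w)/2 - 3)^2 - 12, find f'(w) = -w^2*exp(2*w) - w*exp(2*w) + 17*w*exp(w)/2 + 17*exp(w)/2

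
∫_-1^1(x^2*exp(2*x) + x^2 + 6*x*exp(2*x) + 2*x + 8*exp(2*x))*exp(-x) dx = -10*exp(-1) + 10*E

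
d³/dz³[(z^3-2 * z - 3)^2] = 120*z^3 - 96*z - 36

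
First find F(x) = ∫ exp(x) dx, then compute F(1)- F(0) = -1 + E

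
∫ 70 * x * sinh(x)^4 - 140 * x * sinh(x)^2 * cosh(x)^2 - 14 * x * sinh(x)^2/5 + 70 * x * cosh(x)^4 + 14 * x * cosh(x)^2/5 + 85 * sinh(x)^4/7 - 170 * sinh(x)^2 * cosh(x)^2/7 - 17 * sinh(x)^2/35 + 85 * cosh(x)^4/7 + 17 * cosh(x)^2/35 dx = 182*x^2/5 + 442*x/35 + C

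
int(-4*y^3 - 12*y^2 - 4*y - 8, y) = -y^4 - 4*y^3 - 2*y^2 - 8*y + C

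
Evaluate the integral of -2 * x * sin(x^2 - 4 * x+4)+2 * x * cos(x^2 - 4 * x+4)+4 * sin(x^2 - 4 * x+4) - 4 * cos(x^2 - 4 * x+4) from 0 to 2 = -cos(4) - sin(4) + 1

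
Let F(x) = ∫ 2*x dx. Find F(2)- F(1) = 3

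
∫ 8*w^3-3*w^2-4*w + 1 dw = 2*w^4 - w^3 - 2*w^2 + w + C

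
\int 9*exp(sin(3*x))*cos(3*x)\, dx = 3*exp(sin(3*x)) + C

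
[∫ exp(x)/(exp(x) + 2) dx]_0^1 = -log(6) + log(4 + 2*E)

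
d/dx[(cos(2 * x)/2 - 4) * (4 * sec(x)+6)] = -(38*sin(x) + 6*sin(2*x) + 2*sin(3*x) + 3*sin(4*x))/(cos(2*x) + 1)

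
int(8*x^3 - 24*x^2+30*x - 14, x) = 2*x^4 - 8*x^3 + 15*x^2 - 14*x + C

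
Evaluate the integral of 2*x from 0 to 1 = 1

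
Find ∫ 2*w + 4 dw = w^2 + 4*w + C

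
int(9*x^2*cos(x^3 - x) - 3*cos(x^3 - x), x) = 3*sin(x^3 - x) + C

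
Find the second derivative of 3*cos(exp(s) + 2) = -3*(exp(s)*cos(exp(s) + 2) + sin(exp(s) + 2))*exp(s)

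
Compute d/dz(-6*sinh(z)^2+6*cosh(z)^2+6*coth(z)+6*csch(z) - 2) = -6*(cosh(z) + 1)/sinh(z)^2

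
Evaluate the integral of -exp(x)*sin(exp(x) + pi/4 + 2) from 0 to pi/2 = cos(pi/4 + 2 + exp(pi/2)) - cos(pi/4 + 3)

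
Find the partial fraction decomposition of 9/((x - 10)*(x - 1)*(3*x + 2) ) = 81/(160*(3*x + 2)) - 1/(5*(x - 1)) + 1/(32*(x - 10))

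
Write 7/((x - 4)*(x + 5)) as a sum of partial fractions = -7/(9*(x + 5)) + 7/(9*(x - 4))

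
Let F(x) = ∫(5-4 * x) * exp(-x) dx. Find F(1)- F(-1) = 3*exp(-1) + 5*E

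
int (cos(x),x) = sin(x) + C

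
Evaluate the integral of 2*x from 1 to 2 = 3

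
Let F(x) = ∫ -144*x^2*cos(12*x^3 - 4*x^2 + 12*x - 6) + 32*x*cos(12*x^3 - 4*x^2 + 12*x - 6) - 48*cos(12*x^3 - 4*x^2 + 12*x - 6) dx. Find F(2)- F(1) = -4*sin(98) + 4*sin(14)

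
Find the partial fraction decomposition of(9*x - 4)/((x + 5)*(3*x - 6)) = 7/(3*(x + 5)) + 2/(3*(x - 2))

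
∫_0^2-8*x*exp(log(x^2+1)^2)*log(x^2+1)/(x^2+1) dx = 2 - 2*exp(log(5)^2)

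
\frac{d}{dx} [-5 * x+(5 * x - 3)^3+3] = 375*x^2 - 450*x + 130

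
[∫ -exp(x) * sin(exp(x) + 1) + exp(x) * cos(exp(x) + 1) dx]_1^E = sqrt(2)*(sin(pi/4 + 1 + exp(E)) - sin(pi/4 + 1 + E))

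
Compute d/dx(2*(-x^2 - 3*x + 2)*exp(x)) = -2*x^2*exp(x) - 10*x*exp(x) - 2*exp(x)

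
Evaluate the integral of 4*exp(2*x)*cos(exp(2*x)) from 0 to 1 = -2*sin(1) + 2*sin(exp(2))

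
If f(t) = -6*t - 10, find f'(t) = -6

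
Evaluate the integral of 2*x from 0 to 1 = 1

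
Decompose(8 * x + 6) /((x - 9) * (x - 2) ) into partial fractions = -22/(7*(x - 2)) + 78/(7*(x - 9))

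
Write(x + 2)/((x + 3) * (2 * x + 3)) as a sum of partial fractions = 1/(3*(2*x + 3)) + 1/(3*(x + 3))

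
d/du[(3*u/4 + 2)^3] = 81*u^2/64 + 27*u/4 + 9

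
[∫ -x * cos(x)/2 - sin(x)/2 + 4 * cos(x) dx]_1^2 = -7*sin(1)/2 + 3*sin(2)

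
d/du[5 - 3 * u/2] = -3/2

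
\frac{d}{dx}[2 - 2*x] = -2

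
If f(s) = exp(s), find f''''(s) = exp(s)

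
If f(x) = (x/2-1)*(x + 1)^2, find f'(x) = 3*x^2/2 - 3/2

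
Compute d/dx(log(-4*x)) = 1/x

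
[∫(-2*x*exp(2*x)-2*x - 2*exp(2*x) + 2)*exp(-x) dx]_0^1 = -2*E + 2*exp(-1)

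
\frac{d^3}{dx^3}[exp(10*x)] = 1000*exp(10*x)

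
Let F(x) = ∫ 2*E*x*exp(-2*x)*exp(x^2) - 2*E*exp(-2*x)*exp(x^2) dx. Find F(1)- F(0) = 1 - E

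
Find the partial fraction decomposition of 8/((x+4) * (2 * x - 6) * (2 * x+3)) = -16/(45*(2*x + 3)) + 4/(35*(x + 4)) + 4/(63*(x - 3))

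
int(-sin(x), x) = cos(x) + C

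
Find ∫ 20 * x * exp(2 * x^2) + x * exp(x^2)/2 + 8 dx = 8*x + 5*exp(2*x^2) + exp(x^2)/4 + C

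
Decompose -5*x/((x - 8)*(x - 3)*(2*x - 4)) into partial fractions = -5/(6*(x - 2)) + 3/(2*(x - 3)) - 2/(3*(x - 8))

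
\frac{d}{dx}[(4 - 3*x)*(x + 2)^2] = -9*x^2 - 16*x + 4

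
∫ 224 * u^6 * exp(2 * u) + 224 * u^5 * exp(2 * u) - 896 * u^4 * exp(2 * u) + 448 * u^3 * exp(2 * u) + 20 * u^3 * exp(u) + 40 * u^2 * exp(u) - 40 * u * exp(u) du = 4*u^2*(u - 1)*(28*u^2*(u - 1)*exp(u) + 5)*exp(u) + C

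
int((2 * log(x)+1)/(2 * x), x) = (log(x) + 1)*log(x)/2 + C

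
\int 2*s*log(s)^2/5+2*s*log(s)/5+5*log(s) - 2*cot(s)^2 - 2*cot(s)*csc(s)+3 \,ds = s^2*log(s)^2/5 + 5*s*log(s) + 2*cot(s) + 2*csc(s) + C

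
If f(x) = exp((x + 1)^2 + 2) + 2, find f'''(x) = 8*x^3*exp(x^2 + 2*x + 3) + 24*x^2*exp(x^2 + 2*x + 3) + 36*x*exp(x^2 + 2*x + 3) + 20*exp(x^2 + 2*x + 3)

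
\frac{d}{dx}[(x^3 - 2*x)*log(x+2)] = (3*x^3*log(x + 2) + x^3 + 6*x^2*log(x + 2) - 2*x*log(x + 2) - 2*x - 4*log(x + 2))/(x + 2)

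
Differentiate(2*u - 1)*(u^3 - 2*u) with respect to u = 8*u^3 - 3*u^2 - 8*u + 2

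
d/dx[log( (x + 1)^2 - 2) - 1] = (2*x + 2)/(x^2 + 2*x - 1)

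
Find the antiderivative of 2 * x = x^2 + C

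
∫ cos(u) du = sin(u) + C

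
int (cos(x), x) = sin(x) + C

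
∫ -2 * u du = -u^2 + C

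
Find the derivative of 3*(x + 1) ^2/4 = 3*x/2 + 3/2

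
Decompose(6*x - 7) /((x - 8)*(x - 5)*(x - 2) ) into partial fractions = 5/(18*(x - 2)) - 23/(9*(x - 5)) + 41/(18*(x - 8))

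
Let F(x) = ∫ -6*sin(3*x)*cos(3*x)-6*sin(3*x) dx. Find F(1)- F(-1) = 0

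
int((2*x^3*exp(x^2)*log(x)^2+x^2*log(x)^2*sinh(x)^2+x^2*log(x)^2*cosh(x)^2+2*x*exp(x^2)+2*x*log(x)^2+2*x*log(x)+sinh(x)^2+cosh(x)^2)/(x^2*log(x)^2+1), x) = exp(x^2) + log(x^2*log(x)^2 + 1) + sinh(2*x)/2 + C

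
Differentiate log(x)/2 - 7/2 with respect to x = 1/(2*x)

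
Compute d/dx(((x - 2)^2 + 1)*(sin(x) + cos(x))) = sqrt(2)*x^2*cos(x + pi/4) + 6*x*sin(x) - 2*x*cos(x) - 9*sin(x) + cos(x)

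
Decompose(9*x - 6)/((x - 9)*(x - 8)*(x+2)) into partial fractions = -12/(55*(x + 2)) - 33/(5*(x - 8)) + 75/(11*(x - 9))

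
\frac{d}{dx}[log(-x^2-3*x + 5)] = (2*x + 3)/(x^2 + 3*x - 5)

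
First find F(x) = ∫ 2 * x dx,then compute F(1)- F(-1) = 0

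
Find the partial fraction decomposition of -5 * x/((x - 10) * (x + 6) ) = -15/(8*(x + 6)) - 25/(8*(x - 10))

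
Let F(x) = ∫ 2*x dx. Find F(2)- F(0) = 4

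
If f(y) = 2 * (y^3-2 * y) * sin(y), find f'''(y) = -2*y^3*cos(y) - 18*y^2*sin(y) + 40*y*cos(y) + 24*sin(y)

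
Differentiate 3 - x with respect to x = -1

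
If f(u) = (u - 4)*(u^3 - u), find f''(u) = 12*u^2 - 24*u - 2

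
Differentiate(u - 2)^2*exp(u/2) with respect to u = u^2*exp(u/2)/2 - 2*exp(u/2)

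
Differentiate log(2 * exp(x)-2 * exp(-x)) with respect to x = (exp(2*x) + 1)/(exp(2*x) - 1)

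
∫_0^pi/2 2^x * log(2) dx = -1 + 2^(pi/2)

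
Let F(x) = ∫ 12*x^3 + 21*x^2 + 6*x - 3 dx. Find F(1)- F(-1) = 8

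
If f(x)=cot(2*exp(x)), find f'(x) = -2*exp(x)/sin(2*exp(x))^2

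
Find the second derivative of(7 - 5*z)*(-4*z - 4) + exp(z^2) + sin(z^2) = 4*z^2*exp(z^2) - 4*z^2*sin(z^2) + 2*exp(z^2) + 2*cos(z^2) + 40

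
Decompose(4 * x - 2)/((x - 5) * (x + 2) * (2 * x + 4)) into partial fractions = -9/(49*(x + 2)) + 5/(7*(x + 2)^2) + 9/(49*(x - 5))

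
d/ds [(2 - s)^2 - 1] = 2*s - 4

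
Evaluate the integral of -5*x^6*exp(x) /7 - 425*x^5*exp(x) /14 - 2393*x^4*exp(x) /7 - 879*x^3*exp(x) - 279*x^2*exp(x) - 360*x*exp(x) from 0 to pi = -5*pi^2*(pi/2 + 6)*(3*pi/5 + 6 + 2*pi^3/7 + 7*pi^2)*exp(pi)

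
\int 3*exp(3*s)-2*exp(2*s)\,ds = (exp(s) - 1)*exp(2*s) + C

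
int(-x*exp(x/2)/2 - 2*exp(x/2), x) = (-x - 2)*exp(x/2) + C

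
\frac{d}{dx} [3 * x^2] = 6*x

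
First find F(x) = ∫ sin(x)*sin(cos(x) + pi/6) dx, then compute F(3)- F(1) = -cos(pi/6 + cos(1)) + cos(cos(3) + pi/6)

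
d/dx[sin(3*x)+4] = 3*cos(3*x)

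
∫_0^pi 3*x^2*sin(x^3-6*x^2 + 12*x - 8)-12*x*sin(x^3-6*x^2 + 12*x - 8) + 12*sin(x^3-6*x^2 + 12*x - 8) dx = cos(8) - cos((-2 + pi)^3)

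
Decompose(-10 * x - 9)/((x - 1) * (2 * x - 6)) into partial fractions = 19/(4*(x - 1)) - 39/(4*(x - 3))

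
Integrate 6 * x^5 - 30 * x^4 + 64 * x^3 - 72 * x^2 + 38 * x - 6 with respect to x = x^6 - 6*x^5 + 16*x^4 - 24*x^3 + 19*x^2 - 6*x + C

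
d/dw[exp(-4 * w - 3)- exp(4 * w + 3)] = (-4*exp(8*w + 6) - 4)*exp(-4*w - 3)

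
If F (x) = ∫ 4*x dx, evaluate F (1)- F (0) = 2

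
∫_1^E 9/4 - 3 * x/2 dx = -3*exp(2)/4 - 3/2 + 9*E/4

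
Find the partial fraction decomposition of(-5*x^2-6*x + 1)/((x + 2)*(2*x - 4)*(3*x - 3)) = -7/(72*(x + 2)) + 5/(9*(x - 1)) - 31/(24*(x - 2))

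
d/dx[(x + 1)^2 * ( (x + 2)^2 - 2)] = 4*x^3 + 18*x^2 + 22*x + 8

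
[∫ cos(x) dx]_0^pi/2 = 1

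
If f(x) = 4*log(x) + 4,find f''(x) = -4/x^2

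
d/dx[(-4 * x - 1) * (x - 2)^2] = -12*x^2 + 30*x - 12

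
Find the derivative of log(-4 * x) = 1/x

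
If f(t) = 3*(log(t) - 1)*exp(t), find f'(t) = (3*t*exp(t)*log(t) - 3*t*exp(t) + 3*exp(t))/t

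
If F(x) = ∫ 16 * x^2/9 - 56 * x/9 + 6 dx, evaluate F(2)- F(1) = 22/27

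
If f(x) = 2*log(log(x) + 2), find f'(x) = 2/(x*log(x) + 2*x)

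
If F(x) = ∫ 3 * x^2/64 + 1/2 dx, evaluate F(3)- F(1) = 45/32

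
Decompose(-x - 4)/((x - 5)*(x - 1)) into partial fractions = 5/(4*(x - 1)) - 9/(4*(x - 5))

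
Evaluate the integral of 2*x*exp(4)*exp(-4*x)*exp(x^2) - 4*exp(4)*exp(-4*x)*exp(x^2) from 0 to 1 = E - exp(4)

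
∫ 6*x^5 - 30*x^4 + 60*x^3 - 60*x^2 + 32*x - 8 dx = x^6 - 6*x^5 + 15*x^4 - 20*x^3 + 16*x^2 - 8*x + C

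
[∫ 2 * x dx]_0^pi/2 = pi^2/4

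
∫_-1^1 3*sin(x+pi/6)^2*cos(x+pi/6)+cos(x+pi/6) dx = 7*sqrt(3)*sin(1)/4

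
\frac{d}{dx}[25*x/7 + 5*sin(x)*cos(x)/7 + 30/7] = 30/7 - 10*sin(x)^2/7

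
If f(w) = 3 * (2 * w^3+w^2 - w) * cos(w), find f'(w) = -6*w^3*sin(w) - 3*w^2*sin(w) + 18*w^2*cos(w) + 3*w*sin(w) + 6*w*cos(w) - 3*cos(w)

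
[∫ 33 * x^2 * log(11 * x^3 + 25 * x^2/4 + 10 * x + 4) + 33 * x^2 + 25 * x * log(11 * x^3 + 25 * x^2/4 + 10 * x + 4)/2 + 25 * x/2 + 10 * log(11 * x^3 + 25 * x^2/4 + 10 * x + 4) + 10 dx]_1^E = -125*log(125/4)/4 + (4 + 10*E + 25*exp(2)/4 + 11*exp(3))*log(4 + 10*E + 25*exp(2)/4 + 11*exp(3))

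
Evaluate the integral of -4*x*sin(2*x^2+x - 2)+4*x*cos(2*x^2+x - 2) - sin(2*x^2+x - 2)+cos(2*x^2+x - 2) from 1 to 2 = -sin(1) - cos(1) + cos(8) + sin(8)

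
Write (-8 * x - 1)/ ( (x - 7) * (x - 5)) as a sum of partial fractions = 41/(2*(x - 5)) - 57/(2*(x - 7))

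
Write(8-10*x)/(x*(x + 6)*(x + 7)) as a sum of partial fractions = 78/(7*(x + 7)) - 34/(3*(x + 6)) + 4/(21*x)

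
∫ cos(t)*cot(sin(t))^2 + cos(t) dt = -cot(sin(t)) + C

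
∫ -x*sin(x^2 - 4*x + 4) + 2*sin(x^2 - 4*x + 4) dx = cos((x - 2)^2)/2 + C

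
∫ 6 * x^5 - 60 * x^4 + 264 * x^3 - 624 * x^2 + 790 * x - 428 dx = x^6 - 12*x^5 + 66*x^4 - 208*x^3 + 395*x^2 - 428*x + C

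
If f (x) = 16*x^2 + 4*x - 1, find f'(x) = 32*x + 4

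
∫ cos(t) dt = sin(t) + C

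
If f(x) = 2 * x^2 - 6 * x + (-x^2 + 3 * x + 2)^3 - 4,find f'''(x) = -120*x^3 + 540*x^2 - 504*x - 54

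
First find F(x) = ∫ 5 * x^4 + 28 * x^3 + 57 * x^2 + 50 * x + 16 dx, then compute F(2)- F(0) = 428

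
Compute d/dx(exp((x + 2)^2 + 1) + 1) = 2*x*exp(x^2 + 4*x + 5) + 4*exp(x^2 + 4*x + 5)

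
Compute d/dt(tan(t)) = cos(t)^(-2)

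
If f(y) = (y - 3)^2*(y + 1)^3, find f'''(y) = 60*y^2 - 72*y - 36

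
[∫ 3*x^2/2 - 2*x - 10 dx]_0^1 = -21/2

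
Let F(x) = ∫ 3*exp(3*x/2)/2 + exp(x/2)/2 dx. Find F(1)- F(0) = -2 + (1 + E)*exp(1/2)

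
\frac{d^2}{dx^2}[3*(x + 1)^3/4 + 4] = 9*x/2 + 9/2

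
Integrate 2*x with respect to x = x^2 + C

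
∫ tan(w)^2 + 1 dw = tan(w) + C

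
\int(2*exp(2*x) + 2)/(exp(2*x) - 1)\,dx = 2*log(2*sinh(x)) + C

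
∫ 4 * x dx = 2*x^2 + C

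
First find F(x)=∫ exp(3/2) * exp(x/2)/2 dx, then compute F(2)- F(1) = -exp(2) + exp(5/2)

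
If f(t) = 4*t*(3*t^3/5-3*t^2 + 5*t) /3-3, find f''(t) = 48*t^2/5 - 24*t + 40/3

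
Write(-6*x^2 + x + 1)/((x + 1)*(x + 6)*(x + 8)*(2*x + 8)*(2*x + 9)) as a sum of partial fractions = -1000/(147*(2*x + 9)) - 391/(784*(x + 8)) + 221/(120*(x + 6)) + 33/(16*(x + 4)) - 1/(245*(x + 1))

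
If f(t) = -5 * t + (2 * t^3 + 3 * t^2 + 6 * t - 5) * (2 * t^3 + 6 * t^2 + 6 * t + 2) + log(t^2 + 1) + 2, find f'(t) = (24*t^7 + 90*t^6 + 192*t^5 + 234*t^4 + 192*t^3 + 121*t^2 + 26*t - 23)/(t^2 + 1)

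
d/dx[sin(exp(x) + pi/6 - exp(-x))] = (exp(2*x) + 1)*exp(-x)*sin(-exp(x) + pi/3 + exp(-x))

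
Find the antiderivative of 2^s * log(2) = 2^s + C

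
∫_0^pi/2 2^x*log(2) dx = -1 + 2^(pi/2)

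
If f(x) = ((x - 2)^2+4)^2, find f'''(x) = 24*x - 48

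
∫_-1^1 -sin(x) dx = 0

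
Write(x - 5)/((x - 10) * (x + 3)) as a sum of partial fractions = 8/(13*(x + 3)) + 5/(13*(x - 10))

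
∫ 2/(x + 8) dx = 2*log(x/2 + 4) + C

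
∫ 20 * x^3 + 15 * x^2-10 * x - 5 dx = 5*x^4 + 5*x^3 - 5*x^2 - 5*x + C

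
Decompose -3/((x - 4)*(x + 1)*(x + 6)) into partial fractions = -3/(50*(x + 6)) + 3/(25*(x + 1)) - 3/(50*(x - 4))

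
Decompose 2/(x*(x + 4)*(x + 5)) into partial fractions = 2/(5*(x + 5)) - 1/(2*(x + 4)) + 1/(10*x)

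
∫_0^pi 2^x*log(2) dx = -1 + 2^pi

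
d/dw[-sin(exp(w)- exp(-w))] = -(exp(2*w) + 1)*exp(-w)*cos(exp(w) - exp(-w))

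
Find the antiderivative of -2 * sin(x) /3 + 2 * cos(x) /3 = 2*sqrt(2)*sin(x + pi/4)/3 + C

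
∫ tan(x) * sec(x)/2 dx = sec(x)/2 + C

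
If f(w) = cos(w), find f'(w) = -sin(w)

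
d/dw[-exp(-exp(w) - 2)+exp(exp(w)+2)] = (exp(w) + exp(w + 2*exp(w) + 4))*exp(-exp(w) - 2)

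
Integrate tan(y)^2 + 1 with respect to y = tan(y) + C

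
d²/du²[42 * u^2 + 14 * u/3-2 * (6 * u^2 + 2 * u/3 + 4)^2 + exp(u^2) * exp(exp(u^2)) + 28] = 4*u^2*exp(u^2 + exp(u^2)) + 12*u^2*exp(2*u^2 + exp(u^2)) + 4*u^2*exp(3*u^2 + exp(u^2)) - 864*u^2 - 96*u + 2*exp(u^2 + exp(u^2)) + 2*exp(2*u^2 + exp(u^2)) - 988/9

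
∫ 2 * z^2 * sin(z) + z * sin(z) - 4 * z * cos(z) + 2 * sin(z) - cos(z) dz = (-2*z^2 - z - 2)*cos(z) + C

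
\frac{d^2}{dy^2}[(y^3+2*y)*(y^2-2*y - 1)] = 20*y^3 - 24*y^2 + 6*y - 8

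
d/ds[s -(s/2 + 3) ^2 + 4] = -s/2 - 2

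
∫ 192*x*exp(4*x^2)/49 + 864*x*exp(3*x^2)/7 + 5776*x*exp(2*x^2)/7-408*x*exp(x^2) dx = 4*(6*exp(3*x^2) + 252*exp(2*x^2) + 2527*exp(x^2) - 2499)*exp(x^2)/49 + C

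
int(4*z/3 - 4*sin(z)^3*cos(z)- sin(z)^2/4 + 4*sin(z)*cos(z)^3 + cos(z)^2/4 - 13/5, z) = 2*z^2/3 - 13*z/5 + sin(2*z)/8 - cos(4*z)/4 + C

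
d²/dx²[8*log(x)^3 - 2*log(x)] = (-24*log(x)^2 + 48*log(x) + 2)/x^2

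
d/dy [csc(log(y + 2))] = -cot(log(y + 2))*csc(log(y + 2))/(y + 2)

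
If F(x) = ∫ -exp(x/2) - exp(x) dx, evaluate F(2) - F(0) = -exp(2) - 2*E + 3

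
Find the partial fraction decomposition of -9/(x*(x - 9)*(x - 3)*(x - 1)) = -9/(16*(x - 1)) + 1/(4*(x - 3)) - 1/(48*(x - 9)) + 1/(3*x)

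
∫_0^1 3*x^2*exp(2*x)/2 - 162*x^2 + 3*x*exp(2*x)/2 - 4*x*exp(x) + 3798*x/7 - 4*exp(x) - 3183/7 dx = -1662/7 - 4*E + 3*exp(2)/4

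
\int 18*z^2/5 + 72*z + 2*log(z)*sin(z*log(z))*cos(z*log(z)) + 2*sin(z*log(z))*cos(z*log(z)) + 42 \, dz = 6*z^3/5 + 36*z^2 + 42*z + sin(z*log(z))^2 + C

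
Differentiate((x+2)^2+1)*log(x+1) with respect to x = (2*x^2*log(x + 1) + x^2 + 6*x*log(x + 1) + 4*x + 4*log(x + 1) + 5)/(x + 1)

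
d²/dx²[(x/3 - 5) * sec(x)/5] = (-x/15 + 2*x/(15*cos(x)^2) + 2*sin(x)/(15*cos(x)) + 1 - 2/cos(x)^2)/cos(x)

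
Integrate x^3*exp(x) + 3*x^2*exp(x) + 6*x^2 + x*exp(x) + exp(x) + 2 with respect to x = x*(x^2 + 1)*(exp(x) + 2) + C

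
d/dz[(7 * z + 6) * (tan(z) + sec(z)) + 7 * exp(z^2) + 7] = 14*z*exp(z^2) + 7*z*sin(z)/cos(z)^2 + 7*z/cos(z)^2 + 6*sin(z)/cos(z)^2 + 7*tan(z) + 7/cos(z) + 6/cos(z)^2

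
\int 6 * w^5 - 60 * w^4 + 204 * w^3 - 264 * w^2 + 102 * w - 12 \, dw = w^6 - 12*w^5 + 51*w^4 - 88*w^3 + 51*w^2 - 12*w + C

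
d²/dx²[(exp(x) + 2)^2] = 4*exp(2*x) + 4*exp(x)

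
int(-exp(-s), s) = exp(-s) + C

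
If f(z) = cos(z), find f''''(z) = cos(z)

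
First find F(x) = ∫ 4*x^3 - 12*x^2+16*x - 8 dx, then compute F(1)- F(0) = -3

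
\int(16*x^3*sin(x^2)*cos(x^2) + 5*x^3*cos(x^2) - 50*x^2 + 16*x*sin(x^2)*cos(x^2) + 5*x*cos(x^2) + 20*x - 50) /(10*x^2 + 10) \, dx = -5*x + log(x^2 + 1) + 2*sin(x^2)^2/5 + sin(x^2)/4 + C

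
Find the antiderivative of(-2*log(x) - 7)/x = (-log(x) - 7)*log(x) + C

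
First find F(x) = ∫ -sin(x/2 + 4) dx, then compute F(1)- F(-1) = 2*cos(9/2) - 2*cos(7/2)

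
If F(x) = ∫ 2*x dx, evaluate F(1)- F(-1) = 0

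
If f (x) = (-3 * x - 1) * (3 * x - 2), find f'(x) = 3 - 18*x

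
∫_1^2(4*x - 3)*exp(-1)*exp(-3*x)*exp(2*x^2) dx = E - exp(-2)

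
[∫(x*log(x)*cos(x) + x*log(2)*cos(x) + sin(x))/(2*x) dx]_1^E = -log(2)*sin(1)/2 + log(2*E)*sin(E)/2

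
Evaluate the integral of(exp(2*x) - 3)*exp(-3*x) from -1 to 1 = -exp(3) - exp(-1) + exp(-3) + E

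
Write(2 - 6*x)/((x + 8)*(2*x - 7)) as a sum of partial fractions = -38/(23*(2*x - 7)) - 50/(23*(x + 8))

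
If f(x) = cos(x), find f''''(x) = cos(x)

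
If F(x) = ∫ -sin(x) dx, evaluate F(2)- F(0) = -1 + cos(2)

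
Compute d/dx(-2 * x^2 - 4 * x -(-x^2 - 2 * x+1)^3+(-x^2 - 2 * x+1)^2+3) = 6*x^5 + 30*x^4 + 40*x^3 - 18*x - 2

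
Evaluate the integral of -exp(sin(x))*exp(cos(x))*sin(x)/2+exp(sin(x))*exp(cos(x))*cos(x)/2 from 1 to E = -exp(cos(1) + sin(1))/2 + exp(cos(E) + sin(E))/2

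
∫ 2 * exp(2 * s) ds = exp(2*s) + C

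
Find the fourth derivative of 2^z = 2^z*log(2)^4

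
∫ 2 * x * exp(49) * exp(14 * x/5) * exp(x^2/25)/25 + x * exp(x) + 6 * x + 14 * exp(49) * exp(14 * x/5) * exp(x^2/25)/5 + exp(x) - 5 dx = 3*x^2 + x*exp(x) - 5*x + exp((x + 35)^2/25) + C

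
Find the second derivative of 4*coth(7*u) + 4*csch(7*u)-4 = 196*(cosh(7*u) + 1)^2/sinh(7*u)^3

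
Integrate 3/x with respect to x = 3*log(2*x) + C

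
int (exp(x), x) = exp(x) + C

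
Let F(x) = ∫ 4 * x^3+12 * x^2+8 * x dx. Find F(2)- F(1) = 55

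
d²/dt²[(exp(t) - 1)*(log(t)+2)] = (t^2*exp(t)*log(t) + 2*t^2*exp(t) + 2*t*exp(t) - exp(t) + 1)/t^2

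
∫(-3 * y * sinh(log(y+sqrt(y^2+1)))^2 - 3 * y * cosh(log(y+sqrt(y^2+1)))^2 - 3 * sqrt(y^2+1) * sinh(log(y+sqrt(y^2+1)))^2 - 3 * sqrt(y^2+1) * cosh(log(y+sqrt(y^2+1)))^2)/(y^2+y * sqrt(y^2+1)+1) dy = -3*sinh(2*log(y + sqrt(y^2 + 1)))/2 + C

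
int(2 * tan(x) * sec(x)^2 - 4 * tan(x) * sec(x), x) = (sec(x) - 2)^2 + C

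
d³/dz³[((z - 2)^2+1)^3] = 120*z^3 - 720*z^2 + 1512*z - 1104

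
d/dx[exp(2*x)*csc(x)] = (2 - cos(x)/sin(x))*exp(2*x)/sin(x)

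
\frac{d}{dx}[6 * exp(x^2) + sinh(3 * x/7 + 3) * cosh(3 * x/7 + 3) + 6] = 12*x*exp(x^2) + 3*cosh(6*x/7 + 6)/7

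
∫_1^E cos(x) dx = -sin(1) + sin(E)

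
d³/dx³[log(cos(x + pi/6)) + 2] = -2*sin(x + pi/6)/cos(x + pi/6)^3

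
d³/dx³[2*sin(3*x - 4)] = -54*cos(3*x - 4)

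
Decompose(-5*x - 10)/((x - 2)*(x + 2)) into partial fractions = -5/(x - 2)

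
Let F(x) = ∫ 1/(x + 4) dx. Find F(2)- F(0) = -log(4) + log(6)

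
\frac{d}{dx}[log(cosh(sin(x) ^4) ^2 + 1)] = 8*sin(x)^3*cos(x)*sinh(2*sin(x)^4)/(cosh(2*sin(x)^4) + 3)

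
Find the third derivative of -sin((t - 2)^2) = 8*t^3*cos(t^2 - 4*t + 4) - 48*t^2*cos(t^2 - 4*t + 4) + 12*t*sin(t^2 - 4*t + 4) + 96*t*cos(t^2 - 4*t + 4) - 24*sin(t^2 - 4*t + 4) - 64*cos(t^2 - 4*t + 4)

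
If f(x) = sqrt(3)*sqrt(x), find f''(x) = -sqrt(3)/(4*x^(3/2))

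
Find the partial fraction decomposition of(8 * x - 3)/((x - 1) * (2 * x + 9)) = 78/(11*(2*x + 9)) + 5/(11*(x - 1))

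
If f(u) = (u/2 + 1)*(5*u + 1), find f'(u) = 5*u + 11/2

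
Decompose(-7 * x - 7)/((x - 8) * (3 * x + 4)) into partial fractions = -1/(4*(3*x + 4)) - 9/(4*(x - 8))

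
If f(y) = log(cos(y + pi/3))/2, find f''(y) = -1/(2*cos(y + pi/3)^2)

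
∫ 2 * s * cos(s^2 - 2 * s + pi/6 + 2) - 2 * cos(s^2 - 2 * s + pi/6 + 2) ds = sin((s - 1)^2 + pi/6 + 1) + C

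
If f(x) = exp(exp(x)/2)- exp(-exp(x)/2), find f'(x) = (exp(x) + exp(x + exp(x)))*exp(-exp(x)/2)/2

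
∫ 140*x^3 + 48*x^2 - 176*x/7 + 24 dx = 35*x^4 + 16*x^3 - 88*x^2/7 + 24*x + C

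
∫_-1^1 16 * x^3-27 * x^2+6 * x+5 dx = -8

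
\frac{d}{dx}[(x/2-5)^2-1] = x/2 - 5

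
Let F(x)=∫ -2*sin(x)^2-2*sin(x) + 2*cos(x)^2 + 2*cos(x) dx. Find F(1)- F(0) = -4 + (cos(1) + sin(1) + 1)^2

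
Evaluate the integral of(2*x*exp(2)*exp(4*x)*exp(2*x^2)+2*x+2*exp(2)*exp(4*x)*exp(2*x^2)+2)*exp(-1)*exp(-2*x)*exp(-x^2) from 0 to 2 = -E - exp(-9) + exp(-1) + exp(9)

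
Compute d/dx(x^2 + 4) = 2*x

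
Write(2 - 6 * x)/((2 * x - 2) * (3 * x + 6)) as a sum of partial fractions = -7/(9*(x + 2)) - 2/(9*(x - 1))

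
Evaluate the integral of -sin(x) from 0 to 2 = -1 + cos(2)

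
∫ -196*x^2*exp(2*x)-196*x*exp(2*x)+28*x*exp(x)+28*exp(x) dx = 14*x*(-7*x*exp(x) + 2)*exp(x) + C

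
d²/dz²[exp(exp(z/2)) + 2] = exp(z/2 + exp(z/2))/4 + exp(z + exp(z/2))/4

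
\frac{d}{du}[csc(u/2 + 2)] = -cot(u/2 + 2)*csc(u/2 + 2)/2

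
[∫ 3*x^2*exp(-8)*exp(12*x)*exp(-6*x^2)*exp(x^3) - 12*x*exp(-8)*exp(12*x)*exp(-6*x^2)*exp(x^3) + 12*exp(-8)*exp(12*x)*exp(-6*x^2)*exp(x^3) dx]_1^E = -exp(-1) + exp((-2 + E)^3)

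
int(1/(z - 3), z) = log(9 - 3*z) + C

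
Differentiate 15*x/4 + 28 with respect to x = 15/4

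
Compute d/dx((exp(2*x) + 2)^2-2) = 4*exp(4*x) + 8*exp(2*x)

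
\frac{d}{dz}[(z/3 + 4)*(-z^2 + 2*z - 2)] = -z^2 - 20*z/3 + 22/3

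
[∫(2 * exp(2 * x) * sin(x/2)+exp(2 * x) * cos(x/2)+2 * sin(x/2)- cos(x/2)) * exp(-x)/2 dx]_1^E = (-E + exp(-1))*sin(1/2) + (-exp(-E) + exp(E))*sin(E/2)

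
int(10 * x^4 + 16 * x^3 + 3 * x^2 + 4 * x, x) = 2*x^5 + 4*x^4 + x^3 + 2*x^2 + C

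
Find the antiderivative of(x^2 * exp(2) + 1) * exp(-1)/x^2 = E*x - exp(-1)/x + C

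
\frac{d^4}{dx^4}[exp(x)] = exp(x)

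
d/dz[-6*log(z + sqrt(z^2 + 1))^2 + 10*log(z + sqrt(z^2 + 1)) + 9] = (-12*z*log(z + sqrt(z^2 + 1)) + 10*z - 12*sqrt(z^2 + 1)*log(z + sqrt(z^2 + 1)) + 10*sqrt(z^2 + 1))/(z^2 + z*sqrt(z^2 + 1) + 1)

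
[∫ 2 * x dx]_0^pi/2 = pi^2/4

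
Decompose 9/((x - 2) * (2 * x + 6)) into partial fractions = -9/(10*(x + 3)) + 9/(10*(x - 2))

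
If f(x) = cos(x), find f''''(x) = cos(x)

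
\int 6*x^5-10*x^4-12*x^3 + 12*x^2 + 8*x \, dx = x^6 - 2*x^5 - 3*x^4 + 4*x^3 + 4*x^2 + C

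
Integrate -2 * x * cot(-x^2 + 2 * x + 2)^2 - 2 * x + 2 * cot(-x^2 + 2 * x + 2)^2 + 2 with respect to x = -cot(-x^2 + 2*x + 2) + C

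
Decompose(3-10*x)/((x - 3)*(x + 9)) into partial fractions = -31/(4*(x + 9)) - 9/(4*(x - 3))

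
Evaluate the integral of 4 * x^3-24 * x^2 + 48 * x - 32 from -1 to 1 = -80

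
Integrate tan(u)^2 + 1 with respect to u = tan(u) + C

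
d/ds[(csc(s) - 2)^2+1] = 2*(2 - 1/sin(s))*cos(s)/sin(s)^2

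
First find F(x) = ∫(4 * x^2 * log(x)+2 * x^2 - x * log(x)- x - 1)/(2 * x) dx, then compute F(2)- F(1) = 5*log(2)/2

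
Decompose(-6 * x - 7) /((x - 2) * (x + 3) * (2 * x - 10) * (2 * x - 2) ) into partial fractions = -11/(640*(x + 3)) - 13/(64*(x - 1)) + 19/(60*(x - 2)) - 37/(384*(x - 5))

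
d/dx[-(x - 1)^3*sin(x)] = (x - 1)^2*(-x*cos(x) - 3*sin(x) + cos(x))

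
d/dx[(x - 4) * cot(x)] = -x/sin(x)^2 + 1/tan(x) + 4/sin(x)^2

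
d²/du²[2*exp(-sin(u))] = (2*sin(u) + 2*cos(u)^2)*exp(-sin(u))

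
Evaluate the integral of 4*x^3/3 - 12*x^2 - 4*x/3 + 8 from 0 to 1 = 11/3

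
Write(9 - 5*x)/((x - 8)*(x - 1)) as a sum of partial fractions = -4/(7*(x - 1)) - 31/(7*(x - 8))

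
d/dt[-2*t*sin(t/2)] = -t*cos(t/2) - 2*sin(t/2)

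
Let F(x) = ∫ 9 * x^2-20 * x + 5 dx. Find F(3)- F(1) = 8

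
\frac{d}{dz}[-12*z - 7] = -12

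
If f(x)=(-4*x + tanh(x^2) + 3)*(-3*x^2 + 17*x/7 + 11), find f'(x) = -6*x^3/cosh(x^2)^2 + 36*x^2 + 34*x^2/(7*cosh(x^2)^2) - 6*x*tanh(x^2) - 262*x/7 + 22*x/cosh(x^2)^2 + 17*tanh(x^2)/7 - 257/7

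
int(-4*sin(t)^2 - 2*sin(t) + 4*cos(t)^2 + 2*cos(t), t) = 2*sin(2*t) + 2*sqrt(2)*sin(t + pi/4) + C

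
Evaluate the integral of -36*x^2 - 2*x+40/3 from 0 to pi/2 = -3*pi*(-5 + pi/6 + pi^2)/2 - 5*pi/6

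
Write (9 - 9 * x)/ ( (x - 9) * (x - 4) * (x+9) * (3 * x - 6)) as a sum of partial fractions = -5/(429*(x + 9)) - 3/(154*(x - 2)) + 9/(130*(x - 4)) - 4/(105*(x - 9))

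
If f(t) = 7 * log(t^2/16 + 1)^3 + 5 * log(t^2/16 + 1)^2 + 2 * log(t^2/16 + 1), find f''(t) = (-42*t^2*log(t^2/16 + 1)^2 + 148*t^2*log(t^2/16 + 1) + 36*t^2 + 672*log(t^2/16 + 1)^2 + 320*log(t^2/16 + 1) + 64)/(t^4 + 32*t^2 + 256)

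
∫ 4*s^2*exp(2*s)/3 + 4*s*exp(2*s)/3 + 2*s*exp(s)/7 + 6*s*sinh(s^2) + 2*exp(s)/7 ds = 2*s^2*exp(2*s)/3 + 2*s*exp(s)/7 + 3*cosh(s^2) + C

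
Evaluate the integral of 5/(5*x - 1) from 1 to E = -log(12) + log(-3 + 15*E)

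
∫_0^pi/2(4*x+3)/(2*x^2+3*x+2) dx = -log(6) + log(6 + 9*pi/2 + 3*pi^2/2)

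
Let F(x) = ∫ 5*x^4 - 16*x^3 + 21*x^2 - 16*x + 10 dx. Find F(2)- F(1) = 6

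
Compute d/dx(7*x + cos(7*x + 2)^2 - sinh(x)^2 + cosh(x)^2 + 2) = 7 - 7*sin(14*x + 4)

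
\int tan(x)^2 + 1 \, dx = tan(x) + C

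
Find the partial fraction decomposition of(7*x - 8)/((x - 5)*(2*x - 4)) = -1/(x - 2) + 9/(2*(x - 5))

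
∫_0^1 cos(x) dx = sin(1)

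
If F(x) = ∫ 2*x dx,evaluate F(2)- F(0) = 4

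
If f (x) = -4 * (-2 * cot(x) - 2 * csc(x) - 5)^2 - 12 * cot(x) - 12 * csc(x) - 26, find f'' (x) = 4*(23 + 8*cos(x)/sin(x) + 32/sin(x) - 46*cos(x)/sin(x)^2 - 46/sin(x)^2 - 48*cos(x)/sin(x)^3 - 48/sin(x)^3)/sin(x)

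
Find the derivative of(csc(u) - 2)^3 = -3*(2*sin(u) - 1)^2*cos(u)/sin(u)^4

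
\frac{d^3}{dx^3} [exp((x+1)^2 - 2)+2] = 8*x^3*exp(x^2 + 2*x - 1) + 24*x^2*exp(x^2 + 2*x - 1) + 36*x*exp(x^2 + 2*x - 1) + 20*exp(x^2 + 2*x - 1)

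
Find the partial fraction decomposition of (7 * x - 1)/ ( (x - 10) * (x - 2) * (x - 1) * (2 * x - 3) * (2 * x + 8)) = 76/(187*(2*x - 3)) - 29/(9240*(x + 4)) - 1/(15*(x - 1)) - 13/(96*(x - 2)) + 23/(11424*(x - 10))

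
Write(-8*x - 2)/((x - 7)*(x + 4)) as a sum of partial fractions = -30/(11*(x + 4)) - 58/(11*(x - 7))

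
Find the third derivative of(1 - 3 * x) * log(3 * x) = (3*x + 2)/x^3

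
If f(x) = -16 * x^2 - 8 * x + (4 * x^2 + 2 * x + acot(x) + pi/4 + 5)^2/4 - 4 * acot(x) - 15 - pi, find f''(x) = (192*x^6 + 96*x^5 + 16*x^4*acot(x) + 4*pi*x^4 + 344*x^4 + 176*x^3 + 32*x^2*acot(x) + 8*pi*x^2 + 112*x^2 + 4*x*acot(x) + pi*x + 52*x + 16*acot(x) - 46 + 4*pi)/(4*x^4 + 8*x^2 + 4)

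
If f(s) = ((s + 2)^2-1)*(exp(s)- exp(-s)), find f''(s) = (s^2*exp(2*s) - s^2 + 8*s*exp(2*s) + 13*exp(2*s) + 3)*exp(-s)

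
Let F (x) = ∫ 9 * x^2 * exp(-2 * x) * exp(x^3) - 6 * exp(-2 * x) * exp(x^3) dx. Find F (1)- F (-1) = -3*E + 3*exp(-1)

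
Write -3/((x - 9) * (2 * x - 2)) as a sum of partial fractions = 3/(16*(x - 1)) - 3/(16*(x - 9))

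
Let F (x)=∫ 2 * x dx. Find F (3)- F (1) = 8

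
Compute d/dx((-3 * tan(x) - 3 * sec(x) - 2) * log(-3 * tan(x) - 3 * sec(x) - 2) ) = -3*(log(-(3*tan(x) + 2 + 3/cos(x)))*sin(x) + log(-(3*tan(x) + 2 + 3/cos(x))) + sin(x) + 1)/cos(x)^2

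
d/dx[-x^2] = -2*x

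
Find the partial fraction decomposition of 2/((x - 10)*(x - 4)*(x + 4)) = 1/(56*(x + 4)) - 1/(24*(x - 4)) + 1/(42*(x - 10))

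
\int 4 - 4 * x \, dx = -2*x^2 + 4*x + C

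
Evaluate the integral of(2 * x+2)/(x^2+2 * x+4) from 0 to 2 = -log(4) + log(12)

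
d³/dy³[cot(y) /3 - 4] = -2*cot(y)^4 - 8*cot(y)^2/3 - 2/3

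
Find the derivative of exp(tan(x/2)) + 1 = exp(tan(x/2))/(2*cos(x/2)^2)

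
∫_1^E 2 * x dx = -1 + exp(2)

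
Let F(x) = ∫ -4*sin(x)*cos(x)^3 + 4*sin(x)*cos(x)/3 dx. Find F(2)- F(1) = -2*cos(2)^2/3 - cos(1)^4 + cos(2)^4 + 2*cos(1)^2/3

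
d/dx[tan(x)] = cos(x)^(-2)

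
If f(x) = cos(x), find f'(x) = -sin(x)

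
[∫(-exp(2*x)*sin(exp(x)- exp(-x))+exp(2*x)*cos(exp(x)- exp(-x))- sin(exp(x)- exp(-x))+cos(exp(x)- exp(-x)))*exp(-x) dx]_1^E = cos(-exp(E) + exp(-E)) - sin(E - exp(-1)) - sin(-exp(E) + exp(-E)) - cos(E - exp(-1))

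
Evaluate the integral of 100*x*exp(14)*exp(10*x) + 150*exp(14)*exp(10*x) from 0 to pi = -14*exp(14) + (14 + 10*pi)*exp(14 + 10*pi)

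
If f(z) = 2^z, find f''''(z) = 2^z*log(2)^4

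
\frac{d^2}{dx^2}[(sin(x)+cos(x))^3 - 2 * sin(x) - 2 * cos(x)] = sqrt(2)*(sin(x + pi/4) + 9*cos(3*x + pi/4))/2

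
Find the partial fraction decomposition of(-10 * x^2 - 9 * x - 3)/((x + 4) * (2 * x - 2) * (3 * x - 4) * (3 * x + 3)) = -295/(224*(3*x - 4)) + 127/(1440*(x + 4)) - 1/(63*(x + 1)) + 11/(30*(x - 1))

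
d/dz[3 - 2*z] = -2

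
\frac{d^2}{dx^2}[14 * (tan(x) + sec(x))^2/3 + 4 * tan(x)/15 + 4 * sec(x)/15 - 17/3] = 4*(161*sin(x)/3 + 4*sin(2*x)/15 - 7*sin(3*x)/3 + cos(x)/3 + 14*cos(2*x)*tan(x)^2 - 14*cos(2*x)/3 - cos(3*x)/15 + 14*tan(x)^2 + 70/3)/(cos(2*x) + 1)^2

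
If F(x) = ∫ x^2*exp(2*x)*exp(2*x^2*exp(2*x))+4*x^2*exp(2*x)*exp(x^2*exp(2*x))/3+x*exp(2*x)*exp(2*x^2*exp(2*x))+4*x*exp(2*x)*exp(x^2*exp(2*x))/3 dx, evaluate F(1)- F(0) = -11/12 + 2*exp(exp(2))/3 + exp(2*exp(2))/4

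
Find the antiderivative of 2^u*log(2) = 2^u + C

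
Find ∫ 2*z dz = z^2 + C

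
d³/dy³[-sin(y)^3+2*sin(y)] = (19 - 27*cos(y)^2)*cos(y)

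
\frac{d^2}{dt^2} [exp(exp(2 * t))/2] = 2*exp(2*t + exp(2*t)) + 2*exp(4*t + exp(2*t))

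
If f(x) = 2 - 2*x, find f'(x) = -2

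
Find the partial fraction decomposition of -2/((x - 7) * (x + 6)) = 2/(13*(x + 6)) - 2/(13*(x - 7))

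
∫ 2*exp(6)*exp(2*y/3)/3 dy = exp(2*y/3 + 6) + C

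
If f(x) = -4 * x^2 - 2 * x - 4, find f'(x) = -8*x - 2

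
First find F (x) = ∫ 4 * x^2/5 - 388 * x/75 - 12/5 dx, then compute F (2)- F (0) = -976/75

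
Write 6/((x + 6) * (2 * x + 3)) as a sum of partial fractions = 4/(3*(2*x + 3)) - 2/(3*(x + 6))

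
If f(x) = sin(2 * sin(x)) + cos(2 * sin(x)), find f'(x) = -2*sin(2*sin(x))*cos(x) + 2*cos(x)*cos(2*sin(x))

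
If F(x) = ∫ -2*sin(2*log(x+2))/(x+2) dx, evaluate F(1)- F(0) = cos(2*log(3)) - cos(2*log(2))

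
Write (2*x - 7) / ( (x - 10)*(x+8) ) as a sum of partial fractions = 23/(18*(x + 8)) + 13/(18*(x - 10))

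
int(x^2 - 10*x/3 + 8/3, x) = x^3/3 - 5*x^2/3 + 8*x/3 + C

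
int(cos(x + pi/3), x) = sin(x + pi/3) + C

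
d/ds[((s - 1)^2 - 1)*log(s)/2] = s*log(s) + s/2 - log(s) - 1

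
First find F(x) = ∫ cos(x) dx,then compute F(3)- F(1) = -sin(1) + sin(3)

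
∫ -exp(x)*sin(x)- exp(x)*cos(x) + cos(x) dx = (1 - exp(x))*sin(x) + C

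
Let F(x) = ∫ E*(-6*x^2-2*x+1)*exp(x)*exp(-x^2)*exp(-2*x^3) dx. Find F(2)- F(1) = -exp(-1) + exp(-17)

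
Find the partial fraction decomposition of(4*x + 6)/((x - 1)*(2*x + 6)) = 3/(4*(x + 3)) + 5/(4*(x - 1))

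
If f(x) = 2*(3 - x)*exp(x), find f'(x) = -2*x*exp(x) + 4*exp(x)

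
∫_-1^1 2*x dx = 0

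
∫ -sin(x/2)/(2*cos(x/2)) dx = log(3*cos(x/2)) + C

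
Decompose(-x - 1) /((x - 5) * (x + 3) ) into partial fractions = -1/(4*(x + 3)) - 3/(4*(x - 5))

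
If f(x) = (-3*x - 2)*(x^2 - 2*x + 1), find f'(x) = -9*x^2 + 8*x + 1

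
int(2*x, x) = x^2 + C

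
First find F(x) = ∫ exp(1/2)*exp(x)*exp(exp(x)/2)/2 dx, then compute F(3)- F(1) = -exp(1/2 + E/2) + exp(1/2 + exp(3)/2)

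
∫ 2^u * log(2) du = 2^u + C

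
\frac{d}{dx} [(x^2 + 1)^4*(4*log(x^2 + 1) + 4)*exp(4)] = 32*x^7*exp(4)*log(x^2 + 1) + 40*x^7*exp(4) + 96*x^5*exp(4)*log(x^2 + 1) + 120*x^5*exp(4) + 96*x^3*exp(4)*log(x^2 + 1) + 120*x^3*exp(4) + 32*x*exp(4)*log(x^2 + 1) + 40*x*exp(4)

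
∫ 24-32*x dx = -16*x^2 + 24*x + C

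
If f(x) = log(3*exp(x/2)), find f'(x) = 1/2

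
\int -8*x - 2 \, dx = -4*x^2 - 2*x + C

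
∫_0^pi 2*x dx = pi^2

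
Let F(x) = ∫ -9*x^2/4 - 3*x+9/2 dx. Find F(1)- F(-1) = 15/2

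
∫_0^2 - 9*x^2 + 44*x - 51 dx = -38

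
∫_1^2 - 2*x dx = -3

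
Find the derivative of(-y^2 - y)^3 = -6*y^5 - 15*y^4 - 12*y^3 - 3*y^2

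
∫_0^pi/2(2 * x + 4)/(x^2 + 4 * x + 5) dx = -log(5) + log(1 + (pi/2 + 2)^2)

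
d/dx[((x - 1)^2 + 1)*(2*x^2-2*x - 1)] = 8*x^3 - 18*x^2 + 14*x - 2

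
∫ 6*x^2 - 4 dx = 2*x^3 - 4*x + C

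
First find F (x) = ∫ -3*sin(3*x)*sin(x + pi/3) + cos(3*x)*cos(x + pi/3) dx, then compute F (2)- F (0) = -sqrt(3)/2 + sin(pi/3 + 2)*cos(6)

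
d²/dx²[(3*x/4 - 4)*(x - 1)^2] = 9*x/2 - 11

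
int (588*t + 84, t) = 294*t^2 + 84*t + C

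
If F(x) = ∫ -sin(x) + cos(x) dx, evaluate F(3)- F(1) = cos(3) - sin(1) - cos(1) + sin(3)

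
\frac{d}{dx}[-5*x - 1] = -5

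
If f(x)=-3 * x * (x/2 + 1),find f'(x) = -3*x - 3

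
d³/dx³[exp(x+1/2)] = exp(x + 1/2)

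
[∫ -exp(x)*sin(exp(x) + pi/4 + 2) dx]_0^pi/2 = cos(pi/4 + 2 + exp(pi/2)) - cos(pi/4 + 3)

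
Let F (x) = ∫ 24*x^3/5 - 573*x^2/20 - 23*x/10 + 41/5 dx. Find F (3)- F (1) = -1451/10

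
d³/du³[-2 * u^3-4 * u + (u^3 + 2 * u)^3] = 504*u^6 + 1260*u^4 + 720*u^2 + 36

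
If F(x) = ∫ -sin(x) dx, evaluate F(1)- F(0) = -1 + cos(1)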